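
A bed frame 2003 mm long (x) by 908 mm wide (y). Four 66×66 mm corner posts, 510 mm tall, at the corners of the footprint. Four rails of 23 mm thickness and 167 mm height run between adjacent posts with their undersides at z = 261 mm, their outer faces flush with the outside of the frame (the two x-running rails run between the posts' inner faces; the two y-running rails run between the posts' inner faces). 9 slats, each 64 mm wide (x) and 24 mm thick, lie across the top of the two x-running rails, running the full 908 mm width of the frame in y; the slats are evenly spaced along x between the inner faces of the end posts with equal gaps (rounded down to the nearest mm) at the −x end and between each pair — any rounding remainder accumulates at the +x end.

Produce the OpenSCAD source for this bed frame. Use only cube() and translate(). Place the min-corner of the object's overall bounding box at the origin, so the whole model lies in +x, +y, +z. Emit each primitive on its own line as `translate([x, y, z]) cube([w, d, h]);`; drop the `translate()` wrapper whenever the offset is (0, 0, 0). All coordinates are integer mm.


cube([66, 66, 510]);
translate([0, 842, 0]) cube([66, 66, 510]);
translate([1937, 0, 0]) cube([66, 66, 510]);
translate([1937, 842, 0]) cube([66, 66, 510]);
translate([66, 0, 261]) cube([1871, 23, 167]);
translate([66, 885, 261]) cube([1871, 23, 167]);
translate([0, 66, 261]) cube([23, 776, 167]);
translate([1980, 66, 261]) cube([23, 776, 167]);
translate([195, 0, 428]) cube([64, 908, 24]);
translate([388, 0, 428]) cube([64, 908, 24]);
translate([581, 0, 428]) cube([64, 908, 24]);
translate([774, 0, 428]) cube([64, 908, 24]);
translate([967, 0, 428]) cube([64, 908, 24]);
translate([1160, 0, 428]) cube([64, 908, 24]);
translate([1353, 0, 428]) cube([64, 908, 24]);
translate([1546, 0, 428]) cube([64, 908, 24]);
translate([1739, 0, 428]) cube([64, 908, 24]);


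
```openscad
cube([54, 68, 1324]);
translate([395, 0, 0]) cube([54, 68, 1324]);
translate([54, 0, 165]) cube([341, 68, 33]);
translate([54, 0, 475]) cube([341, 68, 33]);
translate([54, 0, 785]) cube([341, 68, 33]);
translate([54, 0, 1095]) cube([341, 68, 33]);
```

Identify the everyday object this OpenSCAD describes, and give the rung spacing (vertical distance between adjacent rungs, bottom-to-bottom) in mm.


A ladder. The rung spacing is 310 mm.

Two tall 54×68 posts with 4 short bars between them — a ladder. Adjacent rungs sit at z = 165 and z = 475, so the spacing is 475 − 165 = 310 mm.


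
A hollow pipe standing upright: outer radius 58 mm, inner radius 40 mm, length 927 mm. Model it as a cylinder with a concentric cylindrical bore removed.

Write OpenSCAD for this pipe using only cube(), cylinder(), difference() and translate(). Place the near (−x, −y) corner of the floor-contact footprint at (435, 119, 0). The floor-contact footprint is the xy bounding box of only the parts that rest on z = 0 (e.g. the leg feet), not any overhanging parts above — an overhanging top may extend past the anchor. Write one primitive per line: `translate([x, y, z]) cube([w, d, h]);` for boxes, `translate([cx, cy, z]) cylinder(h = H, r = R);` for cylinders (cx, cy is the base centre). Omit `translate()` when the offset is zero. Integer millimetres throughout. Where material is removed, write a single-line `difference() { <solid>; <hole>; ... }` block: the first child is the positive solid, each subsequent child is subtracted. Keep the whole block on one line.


difference() { translate([493, 177, 0]) cylinder(h = 927, r = 58); translate([493, 177, 0]) cylinder(h = 927, r = 40); }


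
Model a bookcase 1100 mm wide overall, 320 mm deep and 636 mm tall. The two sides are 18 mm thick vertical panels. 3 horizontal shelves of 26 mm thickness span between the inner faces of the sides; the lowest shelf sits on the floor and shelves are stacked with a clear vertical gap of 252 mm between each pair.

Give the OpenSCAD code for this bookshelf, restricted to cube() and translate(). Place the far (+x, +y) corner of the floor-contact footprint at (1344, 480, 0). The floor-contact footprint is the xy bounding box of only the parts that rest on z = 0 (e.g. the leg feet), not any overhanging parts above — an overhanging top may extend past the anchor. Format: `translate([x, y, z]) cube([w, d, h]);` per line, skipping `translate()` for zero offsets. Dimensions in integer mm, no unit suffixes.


translate([244, 160, 0]) cube([18, 320, 636]);
translate([1326, 160, 0]) cube([18, 320, 636]);
translate([262, 160, 0]) cube([1064, 320, 26]);
translate([262, 160, 278]) cube([1064, 320, 26]);
translate([262, 160, 556]) cube([1064, 320, 26]);


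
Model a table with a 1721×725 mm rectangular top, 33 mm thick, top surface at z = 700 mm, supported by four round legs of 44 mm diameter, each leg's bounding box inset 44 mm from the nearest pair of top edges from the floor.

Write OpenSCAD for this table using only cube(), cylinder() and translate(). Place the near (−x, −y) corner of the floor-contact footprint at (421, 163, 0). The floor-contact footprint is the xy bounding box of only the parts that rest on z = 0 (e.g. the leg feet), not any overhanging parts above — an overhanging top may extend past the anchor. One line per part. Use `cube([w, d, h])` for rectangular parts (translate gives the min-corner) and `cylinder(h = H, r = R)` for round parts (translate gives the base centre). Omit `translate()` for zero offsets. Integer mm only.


translate([377, 119, 667]) cube([1721, 725, 33]);
translate([443, 185, 0]) cylinder(h = 667, r = 22);
translate([2032, 185, 0]) cylinder(h = 667, r = 22);
translate([443, 778, 0]) cylinder(h = 667, r = 22);
translate([2032, 778, 0]) cylinder(h = 667, r = 22);


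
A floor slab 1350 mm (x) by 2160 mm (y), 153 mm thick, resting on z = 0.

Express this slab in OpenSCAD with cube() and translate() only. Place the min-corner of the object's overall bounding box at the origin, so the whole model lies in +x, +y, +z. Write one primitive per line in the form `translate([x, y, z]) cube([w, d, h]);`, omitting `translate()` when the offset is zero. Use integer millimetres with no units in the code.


cube([1350, 2160, 153]);


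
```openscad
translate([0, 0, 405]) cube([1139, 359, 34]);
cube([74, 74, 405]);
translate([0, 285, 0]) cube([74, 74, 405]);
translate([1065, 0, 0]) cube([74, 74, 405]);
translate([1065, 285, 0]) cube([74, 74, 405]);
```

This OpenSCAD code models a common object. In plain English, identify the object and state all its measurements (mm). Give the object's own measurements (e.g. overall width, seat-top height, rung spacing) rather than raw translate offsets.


A long wooden bench with a 1139 mm (x) × 359 mm (y) seat, 34 mm thick, its top surface 439 mm above the floor. Four 74 mm square legs at the seat corners, flush with the edges, run from z = 0 to the seat underside.


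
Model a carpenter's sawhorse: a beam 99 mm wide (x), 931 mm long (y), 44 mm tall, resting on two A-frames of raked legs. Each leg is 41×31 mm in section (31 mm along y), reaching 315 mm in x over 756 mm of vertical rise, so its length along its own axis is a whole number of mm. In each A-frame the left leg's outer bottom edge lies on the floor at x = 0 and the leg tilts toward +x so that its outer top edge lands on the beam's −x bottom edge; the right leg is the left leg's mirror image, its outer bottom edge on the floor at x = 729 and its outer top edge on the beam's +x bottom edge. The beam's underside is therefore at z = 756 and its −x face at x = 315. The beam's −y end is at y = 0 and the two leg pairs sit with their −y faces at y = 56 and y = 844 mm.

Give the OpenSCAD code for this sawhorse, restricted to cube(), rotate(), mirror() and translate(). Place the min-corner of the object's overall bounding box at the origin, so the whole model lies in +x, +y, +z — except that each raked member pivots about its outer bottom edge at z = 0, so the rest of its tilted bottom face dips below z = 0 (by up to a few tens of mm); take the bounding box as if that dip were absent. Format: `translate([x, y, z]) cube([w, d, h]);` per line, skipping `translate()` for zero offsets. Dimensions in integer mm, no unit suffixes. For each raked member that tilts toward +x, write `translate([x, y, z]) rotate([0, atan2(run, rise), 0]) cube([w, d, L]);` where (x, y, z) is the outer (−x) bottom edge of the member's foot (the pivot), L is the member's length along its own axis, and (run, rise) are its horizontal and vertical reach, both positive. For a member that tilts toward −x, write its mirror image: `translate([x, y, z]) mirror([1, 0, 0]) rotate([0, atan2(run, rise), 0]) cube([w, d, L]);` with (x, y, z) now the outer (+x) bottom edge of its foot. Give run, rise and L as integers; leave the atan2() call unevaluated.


translate([315, 0, 756]) cube([99, 931, 44]);
translate([0, 56, 0]) rotate([0, atan2(315, 756), 0]) cube([41, 31, 819]);
translate([729, 56, 0]) mirror([1, 0, 0]) rotate([0, atan2(315, 756), 0]) cube([41, 31, 819]);
translate([0, 844, 0]) rotate([0, atan2(315, 756), 0]) cube([41, 31, 819]);
translate([729, 844, 0]) mirror([1, 0, 0]) rotate([0, atan2(315, 756), 0]) cube([41, 31, 819]);


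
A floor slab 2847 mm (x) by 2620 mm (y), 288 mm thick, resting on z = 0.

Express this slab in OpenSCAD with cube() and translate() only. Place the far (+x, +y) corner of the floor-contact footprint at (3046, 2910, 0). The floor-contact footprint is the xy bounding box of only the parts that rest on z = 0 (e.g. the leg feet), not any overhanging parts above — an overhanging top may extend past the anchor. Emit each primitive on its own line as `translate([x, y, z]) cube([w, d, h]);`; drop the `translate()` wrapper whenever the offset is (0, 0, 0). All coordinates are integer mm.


translate([199, 290, 0]) cube([2847, 2620, 288]);


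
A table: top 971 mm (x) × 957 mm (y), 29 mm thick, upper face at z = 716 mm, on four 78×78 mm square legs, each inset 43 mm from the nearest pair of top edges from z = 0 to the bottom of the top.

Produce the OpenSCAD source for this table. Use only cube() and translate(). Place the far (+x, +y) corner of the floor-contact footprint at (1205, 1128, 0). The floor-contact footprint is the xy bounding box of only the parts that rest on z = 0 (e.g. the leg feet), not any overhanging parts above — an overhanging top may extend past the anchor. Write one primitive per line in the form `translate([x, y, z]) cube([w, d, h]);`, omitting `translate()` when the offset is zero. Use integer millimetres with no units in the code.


translate([277, 214, 687]) cube([971, 957, 29]);
translate([320, 257, 0]) cube([78, 78, 687]);
translate([1127, 257, 0]) cube([78, 78, 687]);
translate([320, 1050, 0]) cube([78, 78, 687]);
translate([1127, 1050, 0]) cube([78, 78, 687]);


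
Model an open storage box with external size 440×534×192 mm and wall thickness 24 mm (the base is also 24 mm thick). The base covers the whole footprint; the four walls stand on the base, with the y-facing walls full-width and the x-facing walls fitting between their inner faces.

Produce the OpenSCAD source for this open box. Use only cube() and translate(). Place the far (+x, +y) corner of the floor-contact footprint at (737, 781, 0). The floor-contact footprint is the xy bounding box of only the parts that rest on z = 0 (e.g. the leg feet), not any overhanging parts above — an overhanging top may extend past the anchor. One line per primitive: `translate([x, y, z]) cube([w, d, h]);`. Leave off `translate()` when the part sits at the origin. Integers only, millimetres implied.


translate([297, 247, 0]) cube([440, 534, 24]);
translate([297, 247, 24]) cube([440, 24, 168]);
translate([297, 757, 24]) cube([440, 24, 168]);
translate([297, 271, 24]) cube([24, 486, 168]);
translate([713, 271, 24]) cube([24, 486, 168]);


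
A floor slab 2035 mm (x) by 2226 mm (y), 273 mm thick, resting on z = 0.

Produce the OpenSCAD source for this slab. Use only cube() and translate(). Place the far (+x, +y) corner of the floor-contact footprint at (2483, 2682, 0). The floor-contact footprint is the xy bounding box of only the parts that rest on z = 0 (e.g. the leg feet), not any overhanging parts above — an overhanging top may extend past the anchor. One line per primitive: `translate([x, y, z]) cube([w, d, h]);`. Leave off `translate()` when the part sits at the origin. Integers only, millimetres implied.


translate([448, 456, 0]) cube([2035, 2226, 273]);


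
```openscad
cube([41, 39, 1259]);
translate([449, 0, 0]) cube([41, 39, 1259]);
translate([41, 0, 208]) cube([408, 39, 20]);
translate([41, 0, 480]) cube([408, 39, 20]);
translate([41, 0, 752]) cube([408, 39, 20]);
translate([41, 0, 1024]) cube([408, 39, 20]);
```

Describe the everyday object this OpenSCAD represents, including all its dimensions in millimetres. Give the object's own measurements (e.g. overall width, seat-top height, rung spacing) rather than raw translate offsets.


A straight ladder. Two 41×39 mm vertical rails, 1259 mm tall, stand 490 mm apart (outside-to-outside) with their front faces coplanar on the −y side. 4 rungs, each 39 mm deep and 20 mm tall, span between the inner faces of the rails, front faces flush with the rails. The lowest rung's underside is at z = 208 mm and rungs are spaced 272 mm apart (underside to underside).


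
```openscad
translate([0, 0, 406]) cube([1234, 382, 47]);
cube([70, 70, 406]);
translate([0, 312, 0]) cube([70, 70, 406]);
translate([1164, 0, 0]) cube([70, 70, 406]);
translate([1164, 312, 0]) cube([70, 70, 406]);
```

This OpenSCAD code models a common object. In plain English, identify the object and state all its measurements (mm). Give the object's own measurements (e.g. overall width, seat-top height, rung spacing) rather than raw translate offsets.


A bench: a 1234×382 mm seat slab, 47 mm thick, top at z = 453 mm, on four 70×70 mm square legs flush with the seat corners and standing on z = 0.


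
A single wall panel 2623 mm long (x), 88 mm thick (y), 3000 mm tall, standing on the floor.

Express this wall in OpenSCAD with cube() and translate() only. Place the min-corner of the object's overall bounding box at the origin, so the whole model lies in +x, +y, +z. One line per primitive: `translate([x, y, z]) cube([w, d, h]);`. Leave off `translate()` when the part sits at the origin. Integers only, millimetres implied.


cube([2623, 88, 3000]);


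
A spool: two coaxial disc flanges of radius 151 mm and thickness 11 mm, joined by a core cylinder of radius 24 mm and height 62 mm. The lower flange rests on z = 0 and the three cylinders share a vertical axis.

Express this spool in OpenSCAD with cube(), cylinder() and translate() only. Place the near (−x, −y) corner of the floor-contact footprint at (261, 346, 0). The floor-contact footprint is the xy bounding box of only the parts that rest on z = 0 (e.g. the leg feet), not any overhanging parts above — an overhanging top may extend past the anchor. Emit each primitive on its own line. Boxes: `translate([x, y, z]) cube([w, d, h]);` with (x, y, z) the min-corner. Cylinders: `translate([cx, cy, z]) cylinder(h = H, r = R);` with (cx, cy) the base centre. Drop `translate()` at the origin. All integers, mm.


translate([412, 497, 0]) cylinder(h = 11, r = 151);
translate([412, 497, 11]) cylinder(h = 62, r = 24);
translate([412, 497, 73]) cylinder(h = 11, r = 151);


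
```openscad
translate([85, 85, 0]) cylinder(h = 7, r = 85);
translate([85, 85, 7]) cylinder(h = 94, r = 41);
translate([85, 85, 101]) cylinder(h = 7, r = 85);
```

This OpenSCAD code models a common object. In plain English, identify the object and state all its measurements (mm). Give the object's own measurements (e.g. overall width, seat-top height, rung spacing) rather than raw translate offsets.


A spool: two coaxial disc flanges of radius 85 mm and thickness 7 mm, joined by a core cylinder of radius 41 mm and height 94 mm. The lower flange rests on z = 0 and the three cylinders share a vertical axis.


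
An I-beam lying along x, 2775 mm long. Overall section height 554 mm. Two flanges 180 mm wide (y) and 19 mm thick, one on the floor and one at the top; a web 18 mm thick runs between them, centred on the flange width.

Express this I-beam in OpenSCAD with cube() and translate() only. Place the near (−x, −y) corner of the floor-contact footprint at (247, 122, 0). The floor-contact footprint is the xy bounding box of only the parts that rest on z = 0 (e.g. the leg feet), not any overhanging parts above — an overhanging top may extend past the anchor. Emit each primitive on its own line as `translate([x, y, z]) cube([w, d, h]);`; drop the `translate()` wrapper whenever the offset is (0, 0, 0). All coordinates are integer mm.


translate([247, 122, 0]) cube([2775, 180, 19]);
translate([247, 203, 19]) cube([2775, 18, 516]);
translate([247, 122, 535]) cube([2775, 180, 19]);


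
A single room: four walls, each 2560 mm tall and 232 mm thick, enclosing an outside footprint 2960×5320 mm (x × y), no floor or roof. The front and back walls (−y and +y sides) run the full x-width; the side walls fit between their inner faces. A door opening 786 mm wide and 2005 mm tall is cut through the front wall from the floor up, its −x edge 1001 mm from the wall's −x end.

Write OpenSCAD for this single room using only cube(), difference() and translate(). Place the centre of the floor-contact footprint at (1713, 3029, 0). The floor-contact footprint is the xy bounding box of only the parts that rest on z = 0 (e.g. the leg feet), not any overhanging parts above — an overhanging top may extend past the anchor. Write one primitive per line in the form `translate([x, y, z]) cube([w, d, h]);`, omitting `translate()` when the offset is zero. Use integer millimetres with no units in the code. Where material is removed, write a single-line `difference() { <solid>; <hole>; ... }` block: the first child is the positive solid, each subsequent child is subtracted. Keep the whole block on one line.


difference() { translate([233, 369, 0]) cube([2960, 232, 2560]); translate([1234, 369, 0]) cube([786, 232, 2005]); }
translate([233, 5457, 0]) cube([2960, 232, 2560]);
translate([233, 601, 0]) cube([232, 4856, 2560]);
translate([2961, 601, 0]) cube([232, 4856, 2560]);


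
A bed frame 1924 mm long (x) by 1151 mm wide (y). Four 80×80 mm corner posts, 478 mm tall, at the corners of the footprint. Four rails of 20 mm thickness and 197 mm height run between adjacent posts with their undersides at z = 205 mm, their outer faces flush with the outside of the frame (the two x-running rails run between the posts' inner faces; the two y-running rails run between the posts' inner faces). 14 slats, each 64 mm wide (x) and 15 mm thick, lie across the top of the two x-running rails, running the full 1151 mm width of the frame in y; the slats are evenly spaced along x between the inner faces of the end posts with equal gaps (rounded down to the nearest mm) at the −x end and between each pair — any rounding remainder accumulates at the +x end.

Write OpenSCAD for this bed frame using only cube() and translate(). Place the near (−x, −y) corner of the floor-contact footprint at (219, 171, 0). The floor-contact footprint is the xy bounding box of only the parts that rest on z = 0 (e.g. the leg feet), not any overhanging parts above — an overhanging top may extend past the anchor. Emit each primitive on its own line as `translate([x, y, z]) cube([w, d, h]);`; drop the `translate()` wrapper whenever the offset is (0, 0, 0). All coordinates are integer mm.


translate([219, 171, 0]) cube([80, 80, 478]);
translate([219, 1242, 0]) cube([80, 80, 478]);
translate([2063, 171, 0]) cube([80, 80, 478]);
translate([2063, 1242, 0]) cube([80, 80, 478]);
translate([299, 171, 205]) cube([1764, 20, 197]);
translate([299, 1302, 205]) cube([1764, 20, 197]);
translate([219, 251, 205]) cube([20, 991, 197]);
translate([2123, 251, 205]) cube([20, 991, 197]);
translate([356, 171, 402]) cube([64, 1151, 15]);
translate([477, 171, 402]) cube([64, 1151, 15]);
translate([598, 171, 402]) cube([64, 1151, 15]);
translate([719, 171, 402]) cube([64, 1151, 15]);
translate([840, 171, 402]) cube([64, 1151, 15]);
translate([961, 171, 402]) cube([64, 1151, 15]);
translate([1082, 171, 402]) cube([64, 1151, 15]);
translate([1203, 171, 402]) cube([64, 1151, 15]);
translate([1324, 171, 402]) cube([64, 1151, 15]);
translate([1445, 171, 402]) cube([64, 1151, 15]);
translate([1566, 171, 402]) cube([64, 1151, 15]);
translate([1687, 171, 402]) cube([64, 1151, 15]);
translate([1808, 171, 402]) cube([64, 1151, 15]);
translate([1929, 171, 402]) cube([64, 1151, 15]);


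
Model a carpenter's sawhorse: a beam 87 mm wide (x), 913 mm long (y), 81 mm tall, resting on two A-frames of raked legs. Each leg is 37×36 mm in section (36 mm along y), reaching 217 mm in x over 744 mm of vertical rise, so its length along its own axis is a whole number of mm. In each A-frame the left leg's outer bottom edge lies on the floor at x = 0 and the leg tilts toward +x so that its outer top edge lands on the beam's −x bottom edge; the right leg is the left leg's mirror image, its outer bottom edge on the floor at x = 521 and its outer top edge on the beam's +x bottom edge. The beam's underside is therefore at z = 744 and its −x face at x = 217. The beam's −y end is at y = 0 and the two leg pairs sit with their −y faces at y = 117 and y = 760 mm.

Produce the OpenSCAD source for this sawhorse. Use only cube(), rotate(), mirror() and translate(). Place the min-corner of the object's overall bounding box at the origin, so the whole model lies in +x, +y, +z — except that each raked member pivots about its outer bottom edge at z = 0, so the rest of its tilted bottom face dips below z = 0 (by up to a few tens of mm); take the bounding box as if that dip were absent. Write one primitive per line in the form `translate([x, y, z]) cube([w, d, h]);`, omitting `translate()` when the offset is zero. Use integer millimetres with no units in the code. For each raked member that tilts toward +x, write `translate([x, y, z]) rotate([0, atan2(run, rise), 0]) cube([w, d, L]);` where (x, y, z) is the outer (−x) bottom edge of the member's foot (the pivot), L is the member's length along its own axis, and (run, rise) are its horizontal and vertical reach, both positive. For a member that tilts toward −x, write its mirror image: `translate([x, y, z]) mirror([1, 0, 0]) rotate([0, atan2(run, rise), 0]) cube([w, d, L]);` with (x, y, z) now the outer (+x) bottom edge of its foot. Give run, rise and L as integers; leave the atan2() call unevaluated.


translate([217, 0, 744]) cube([87, 913, 81]);
translate([0, 117, 0]) rotate([0, atan2(217, 744), 0]) cube([37, 36, 775]);
translate([521, 117, 0]) mirror([1, 0, 0]) rotate([0, atan2(217, 744), 0]) cube([37, 36, 775]);
translate([0, 760, 0]) rotate([0, atan2(217, 744), 0]) cube([37, 36, 775]);
translate([521, 760, 0]) mirror([1, 0, 0]) rotate([0, atan2(217, 744), 0]) cube([37, 36, 775]);


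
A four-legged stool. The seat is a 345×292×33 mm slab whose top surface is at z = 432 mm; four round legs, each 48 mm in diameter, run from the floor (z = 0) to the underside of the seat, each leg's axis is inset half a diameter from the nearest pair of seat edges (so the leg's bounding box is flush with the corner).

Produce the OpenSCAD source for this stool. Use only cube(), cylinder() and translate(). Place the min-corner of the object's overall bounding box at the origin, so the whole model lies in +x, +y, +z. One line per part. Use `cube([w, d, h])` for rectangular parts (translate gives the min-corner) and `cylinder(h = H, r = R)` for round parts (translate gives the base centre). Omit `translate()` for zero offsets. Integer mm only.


translate([0, 0, 399]) cube([345, 292, 33]);
translate([24, 24, 0]) cylinder(h = 399, r = 24);
translate([321, 24, 0]) cylinder(h = 399, r = 24);
translate([24, 268, 0]) cylinder(h = 399, r = 24);
translate([321, 268, 0]) cylinder(h = 399, r = 24);


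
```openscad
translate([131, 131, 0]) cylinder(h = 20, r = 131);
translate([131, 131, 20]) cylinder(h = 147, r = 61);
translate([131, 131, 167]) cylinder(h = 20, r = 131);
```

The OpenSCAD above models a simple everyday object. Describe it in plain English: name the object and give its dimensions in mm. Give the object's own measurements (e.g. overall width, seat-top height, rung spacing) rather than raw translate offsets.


A spool: two coaxial disc flanges of radius 131 mm and thickness 20 mm, joined by a core cylinder of radius 61 mm and height 147 mm. The lower flange rests on z = 0 and the three cylinders share a vertical axis.


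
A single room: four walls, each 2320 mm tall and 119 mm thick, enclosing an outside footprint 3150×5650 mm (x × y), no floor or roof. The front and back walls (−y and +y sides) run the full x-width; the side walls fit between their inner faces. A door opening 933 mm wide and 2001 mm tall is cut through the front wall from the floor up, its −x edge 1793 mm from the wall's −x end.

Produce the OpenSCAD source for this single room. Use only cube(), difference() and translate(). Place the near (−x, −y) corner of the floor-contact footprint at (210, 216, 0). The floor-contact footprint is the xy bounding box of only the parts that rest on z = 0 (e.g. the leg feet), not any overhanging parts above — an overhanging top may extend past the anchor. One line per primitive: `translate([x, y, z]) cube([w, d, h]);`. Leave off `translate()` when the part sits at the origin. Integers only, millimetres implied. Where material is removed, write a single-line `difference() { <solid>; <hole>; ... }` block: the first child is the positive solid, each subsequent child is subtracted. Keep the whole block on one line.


difference() { translate([210, 216, 0]) cube([3150, 119, 2320]); translate([2003, 216, 0]) cube([933, 119, 2001]); }
translate([210, 5747, 0]) cube([3150, 119, 2320]);
translate([210, 335, 0]) cube([119, 5412, 2320]);
translate([3241, 335, 0]) cube([119, 5412, 2320]);


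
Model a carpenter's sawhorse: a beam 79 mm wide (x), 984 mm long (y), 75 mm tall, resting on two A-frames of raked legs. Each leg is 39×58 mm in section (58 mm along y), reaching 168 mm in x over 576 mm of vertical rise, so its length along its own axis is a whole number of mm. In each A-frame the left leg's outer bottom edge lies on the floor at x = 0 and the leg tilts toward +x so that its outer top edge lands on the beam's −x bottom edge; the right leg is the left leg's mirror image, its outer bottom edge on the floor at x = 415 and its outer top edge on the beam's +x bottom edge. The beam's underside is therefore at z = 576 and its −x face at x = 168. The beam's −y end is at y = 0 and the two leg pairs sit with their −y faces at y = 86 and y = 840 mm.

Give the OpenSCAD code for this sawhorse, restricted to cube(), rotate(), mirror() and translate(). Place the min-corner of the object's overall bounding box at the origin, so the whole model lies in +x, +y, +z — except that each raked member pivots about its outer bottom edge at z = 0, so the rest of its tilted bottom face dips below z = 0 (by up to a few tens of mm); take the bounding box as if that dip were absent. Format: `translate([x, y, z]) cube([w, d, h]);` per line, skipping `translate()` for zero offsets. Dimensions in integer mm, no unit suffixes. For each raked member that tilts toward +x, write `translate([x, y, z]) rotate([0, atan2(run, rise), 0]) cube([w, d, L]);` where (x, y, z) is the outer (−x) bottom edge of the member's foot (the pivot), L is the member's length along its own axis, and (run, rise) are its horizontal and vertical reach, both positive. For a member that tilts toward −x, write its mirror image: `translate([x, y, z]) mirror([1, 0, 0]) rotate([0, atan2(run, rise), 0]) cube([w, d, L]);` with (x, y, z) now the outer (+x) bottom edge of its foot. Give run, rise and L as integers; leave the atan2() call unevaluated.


translate([168, 0, 576]) cube([79, 984, 75]);
translate([0, 86, 0]) rotate([0, atan2(168, 576), 0]) cube([39, 58, 600]);
translate([415, 86, 0]) mirror([1, 0, 0]) rotate([0, atan2(168, 576), 0]) cube([39, 58, 600]);
translate([0, 840, 0]) rotate([0, atan2(168, 576), 0]) cube([39, 58, 600]);
translate([415, 840, 0]) mirror([1, 0, 0]) rotate([0, atan2(168, 576), 0]) cube([39, 58, 600]);


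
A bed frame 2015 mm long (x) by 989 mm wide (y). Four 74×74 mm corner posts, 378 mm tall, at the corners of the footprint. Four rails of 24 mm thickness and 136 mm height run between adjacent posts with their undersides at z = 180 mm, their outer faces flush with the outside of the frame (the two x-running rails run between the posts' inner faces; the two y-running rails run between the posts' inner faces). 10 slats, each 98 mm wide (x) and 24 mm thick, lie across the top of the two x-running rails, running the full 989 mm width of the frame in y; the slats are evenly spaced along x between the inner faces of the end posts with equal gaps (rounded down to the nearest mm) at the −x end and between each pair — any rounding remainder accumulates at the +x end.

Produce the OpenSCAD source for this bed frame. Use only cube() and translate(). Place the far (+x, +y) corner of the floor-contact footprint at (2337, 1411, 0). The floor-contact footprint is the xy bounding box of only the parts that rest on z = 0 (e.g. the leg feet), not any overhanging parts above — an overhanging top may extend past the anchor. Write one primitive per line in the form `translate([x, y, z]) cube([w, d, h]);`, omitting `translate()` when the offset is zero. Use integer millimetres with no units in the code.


translate([322, 422, 0]) cube([74, 74, 378]);
translate([322, 1337, 0]) cube([74, 74, 378]);
translate([2263, 422, 0]) cube([74, 74, 378]);
translate([2263, 1337, 0]) cube([74, 74, 378]);
translate([396, 422, 180]) cube([1867, 24, 136]);
translate([396, 1387, 180]) cube([1867, 24, 136]);
translate([322, 496, 180]) cube([24, 841, 136]);
translate([2313, 496, 180]) cube([24, 841, 136]);
translate([476, 422, 316]) cube([98, 989, 24]);
translate([654, 422, 316]) cube([98, 989, 24]);
translate([832, 422, 316]) cube([98, 989, 24]);
translate([1010, 422, 316]) cube([98, 989, 24]);
translate([1188, 422, 316]) cube([98, 989, 24]);
translate([1366, 422, 316]) cube([98, 989, 24]);
translate([1544, 422, 316]) cube([98, 989, 24]);
translate([1722, 422, 316]) cube([98, 989, 24]);
translate([1900, 422, 316]) cube([98, 989, 24]);
translate([2078, 422, 316]) cube([98, 989, 24]);


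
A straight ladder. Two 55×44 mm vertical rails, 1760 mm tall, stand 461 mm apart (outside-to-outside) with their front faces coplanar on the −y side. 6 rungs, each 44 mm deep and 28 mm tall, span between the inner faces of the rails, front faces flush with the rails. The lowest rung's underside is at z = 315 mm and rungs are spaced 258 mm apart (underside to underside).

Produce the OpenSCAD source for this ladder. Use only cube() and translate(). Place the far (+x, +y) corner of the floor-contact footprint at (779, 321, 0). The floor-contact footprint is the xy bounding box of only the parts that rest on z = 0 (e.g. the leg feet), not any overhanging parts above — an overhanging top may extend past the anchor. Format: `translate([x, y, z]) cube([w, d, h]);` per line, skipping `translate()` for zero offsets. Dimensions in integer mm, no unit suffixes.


// rung span = 461 - 2*55 = 351
// rung[k] z = 315 + k*258
translate([318, 277, 0]) cube([55, 44, 1760]);
translate([724, 277, 0]) cube([55, 44, 1760]);
translate([373, 277, 315]) cube([351, 44, 28]);
translate([373, 277, 573]) cube([351, 44, 28]);
translate([373, 277, 831]) cube([351, 44, 28]);
translate([373, 277, 1089]) cube([351, 44, 28]);
translate([373, 277, 1347]) cube([351, 44, 28]);
translate([373, 277, 1605]) cube([351, 44, 28]);


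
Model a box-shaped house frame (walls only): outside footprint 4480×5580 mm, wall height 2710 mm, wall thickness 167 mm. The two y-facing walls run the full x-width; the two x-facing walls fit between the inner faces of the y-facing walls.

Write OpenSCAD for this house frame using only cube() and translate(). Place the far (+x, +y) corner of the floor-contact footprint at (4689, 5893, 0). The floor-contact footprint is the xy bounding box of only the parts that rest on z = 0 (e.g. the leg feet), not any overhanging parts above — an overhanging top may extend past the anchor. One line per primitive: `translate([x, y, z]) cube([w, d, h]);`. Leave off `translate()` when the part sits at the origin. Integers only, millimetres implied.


translate([209, 313, 0]) cube([4480, 167, 2710]);
translate([209, 5726, 0]) cube([4480, 167, 2710]);
translate([209, 480, 0]) cube([167, 5246, 2710]);
translate([4522, 480, 0]) cube([167, 5246, 2710]);


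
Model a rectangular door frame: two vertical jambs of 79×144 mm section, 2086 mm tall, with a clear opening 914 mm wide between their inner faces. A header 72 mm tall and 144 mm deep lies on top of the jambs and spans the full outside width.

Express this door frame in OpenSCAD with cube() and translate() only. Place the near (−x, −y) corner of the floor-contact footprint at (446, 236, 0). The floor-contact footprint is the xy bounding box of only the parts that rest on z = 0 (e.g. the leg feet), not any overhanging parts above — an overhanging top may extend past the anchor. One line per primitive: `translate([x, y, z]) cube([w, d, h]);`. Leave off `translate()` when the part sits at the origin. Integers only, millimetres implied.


translate([446, 236, 0]) cube([79, 144, 2086]);
translate([1439, 236, 0]) cube([79, 144, 2086]);
translate([446, 236, 2086]) cube([1072, 144, 72]);


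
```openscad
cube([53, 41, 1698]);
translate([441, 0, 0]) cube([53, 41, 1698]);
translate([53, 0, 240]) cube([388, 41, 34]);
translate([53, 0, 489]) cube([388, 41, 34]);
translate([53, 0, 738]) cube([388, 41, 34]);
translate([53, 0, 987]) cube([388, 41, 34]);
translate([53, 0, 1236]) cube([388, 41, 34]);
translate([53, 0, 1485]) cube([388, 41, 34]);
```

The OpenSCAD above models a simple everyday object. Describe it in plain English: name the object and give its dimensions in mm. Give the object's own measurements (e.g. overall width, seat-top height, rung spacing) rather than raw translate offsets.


A straight ladder. Two 53×41 mm vertical rails, 1698 mm tall, stand 494 mm apart (outside-to-outside) with their front faces coplanar on the −y side. 6 rungs, each 41 mm deep and 34 mm tall, span between the inner faces of the rails, front faces flush with the rails. The lowest rung's underside is at z = 240 mm and rungs are spaced 249 mm apart (underside to underside).


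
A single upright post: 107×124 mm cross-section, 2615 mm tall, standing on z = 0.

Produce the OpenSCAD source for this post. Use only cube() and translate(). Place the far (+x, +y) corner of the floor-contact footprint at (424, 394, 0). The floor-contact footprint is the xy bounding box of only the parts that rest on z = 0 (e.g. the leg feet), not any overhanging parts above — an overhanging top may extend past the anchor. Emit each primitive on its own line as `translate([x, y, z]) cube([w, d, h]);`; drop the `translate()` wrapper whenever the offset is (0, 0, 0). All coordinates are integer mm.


translate([317, 270, 0]) cube([107, 124, 2615]);


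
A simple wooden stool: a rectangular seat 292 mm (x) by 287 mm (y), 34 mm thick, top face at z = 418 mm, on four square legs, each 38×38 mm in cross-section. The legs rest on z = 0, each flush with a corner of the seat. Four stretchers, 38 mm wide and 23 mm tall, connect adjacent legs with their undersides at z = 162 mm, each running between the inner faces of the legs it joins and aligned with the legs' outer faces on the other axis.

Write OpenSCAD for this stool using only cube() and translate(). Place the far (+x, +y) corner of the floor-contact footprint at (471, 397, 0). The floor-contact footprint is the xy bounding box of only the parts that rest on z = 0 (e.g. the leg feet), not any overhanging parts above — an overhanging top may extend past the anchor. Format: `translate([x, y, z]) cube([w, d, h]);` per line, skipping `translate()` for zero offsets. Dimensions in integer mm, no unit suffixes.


translate([179, 110, 384]) cube([292, 287, 34]);
translate([179, 110, 0]) cube([38, 38, 384]);
translate([433, 110, 0]) cube([38, 38, 384]);
translate([179, 359, 0]) cube([38, 38, 384]);
translate([433, 359, 0]) cube([38, 38, 384]);
translate([217, 110, 162]) cube([216, 38, 23]);
translate([217, 359, 162]) cube([216, 38, 23]);
translate([179, 148, 162]) cube([38, 211, 23]);
translate([433, 148, 162]) cube([38, 211, 23]);


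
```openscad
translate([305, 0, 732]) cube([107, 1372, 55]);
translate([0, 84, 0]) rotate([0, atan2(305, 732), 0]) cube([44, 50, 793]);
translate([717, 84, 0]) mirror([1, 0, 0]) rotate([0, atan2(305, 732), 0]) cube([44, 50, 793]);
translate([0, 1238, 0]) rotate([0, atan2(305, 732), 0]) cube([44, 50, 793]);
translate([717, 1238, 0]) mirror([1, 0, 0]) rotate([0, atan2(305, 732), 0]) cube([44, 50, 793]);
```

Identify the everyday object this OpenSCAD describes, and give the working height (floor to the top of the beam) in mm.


A sawhorse. The overall height is 787 mm.

A beam across two mirrored pairs of raked legs — a sawhorse. The beam's underside is at z = 732 (matching the legs' vertical rise in atan2(305, 732)) and the beam is 55 mm tall, so its top is at 732 + 55 = 787 mm. The raked legs top out at the beam's underside, so that is the highest point.


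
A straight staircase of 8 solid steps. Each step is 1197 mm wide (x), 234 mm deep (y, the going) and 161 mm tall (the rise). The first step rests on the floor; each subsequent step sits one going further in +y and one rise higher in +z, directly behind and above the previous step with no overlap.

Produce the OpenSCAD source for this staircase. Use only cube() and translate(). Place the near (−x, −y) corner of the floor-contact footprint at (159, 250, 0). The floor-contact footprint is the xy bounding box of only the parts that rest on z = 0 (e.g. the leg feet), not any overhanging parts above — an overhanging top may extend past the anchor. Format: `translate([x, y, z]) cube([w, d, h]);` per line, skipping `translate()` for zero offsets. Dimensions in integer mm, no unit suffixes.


translate([159, 250, 0]) cube([1197, 234, 161]);
translate([159, 484, 161]) cube([1197, 234, 161]);
translate([159, 718, 322]) cube([1197, 234, 161]);
translate([159, 952, 483]) cube([1197, 234, 161]);
translate([159, 1186, 644]) cube([1197, 234, 161]);
translate([159, 1420, 805]) cube([1197, 234, 161]);
translate([159, 1654, 966]) cube([1197, 234, 161]);
translate([159, 1888, 1127]) cube([1197, 234, 161]);


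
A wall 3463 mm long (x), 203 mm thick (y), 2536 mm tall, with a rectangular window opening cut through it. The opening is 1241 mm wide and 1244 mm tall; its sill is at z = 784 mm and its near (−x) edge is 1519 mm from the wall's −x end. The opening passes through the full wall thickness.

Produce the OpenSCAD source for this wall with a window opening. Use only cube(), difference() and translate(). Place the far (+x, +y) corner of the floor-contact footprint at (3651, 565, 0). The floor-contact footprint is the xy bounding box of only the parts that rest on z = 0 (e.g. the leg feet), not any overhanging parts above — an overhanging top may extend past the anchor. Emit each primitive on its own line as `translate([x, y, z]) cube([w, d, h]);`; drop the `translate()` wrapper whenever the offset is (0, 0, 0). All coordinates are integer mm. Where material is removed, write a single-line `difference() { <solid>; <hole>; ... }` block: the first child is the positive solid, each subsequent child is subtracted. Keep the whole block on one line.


difference() { translate([188, 362, 0]) cube([3463, 203, 2536]); translate([1707, 362, 784]) cube([1241, 203, 1244]); }


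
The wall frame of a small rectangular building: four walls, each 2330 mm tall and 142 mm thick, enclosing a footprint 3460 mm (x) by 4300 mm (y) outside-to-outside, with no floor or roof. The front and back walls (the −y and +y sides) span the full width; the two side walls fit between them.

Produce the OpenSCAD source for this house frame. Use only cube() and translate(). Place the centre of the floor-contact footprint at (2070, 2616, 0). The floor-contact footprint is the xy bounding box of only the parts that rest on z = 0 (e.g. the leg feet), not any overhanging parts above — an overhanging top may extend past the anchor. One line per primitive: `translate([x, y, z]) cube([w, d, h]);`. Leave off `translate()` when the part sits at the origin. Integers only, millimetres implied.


translate([340, 466, 0]) cube([3460, 142, 2330]);
translate([340, 4624, 0]) cube([3460, 142, 2330]);
translate([340, 608, 0]) cube([142, 4016, 2330]);
translate([3658, 608, 0]) cube([142, 4016, 2330]);
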